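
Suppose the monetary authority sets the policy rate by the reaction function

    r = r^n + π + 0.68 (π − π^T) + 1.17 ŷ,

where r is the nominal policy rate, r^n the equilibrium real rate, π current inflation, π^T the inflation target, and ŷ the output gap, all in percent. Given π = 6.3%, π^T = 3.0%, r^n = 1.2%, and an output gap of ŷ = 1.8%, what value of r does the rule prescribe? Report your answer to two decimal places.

r = 1.2 + 6.3 + 0.68 × (6.3 − 3.0) + 1.17 × 1.8
   = 1.2 + 6.3 + 2.244 + 2.106 = 11.85

11.85%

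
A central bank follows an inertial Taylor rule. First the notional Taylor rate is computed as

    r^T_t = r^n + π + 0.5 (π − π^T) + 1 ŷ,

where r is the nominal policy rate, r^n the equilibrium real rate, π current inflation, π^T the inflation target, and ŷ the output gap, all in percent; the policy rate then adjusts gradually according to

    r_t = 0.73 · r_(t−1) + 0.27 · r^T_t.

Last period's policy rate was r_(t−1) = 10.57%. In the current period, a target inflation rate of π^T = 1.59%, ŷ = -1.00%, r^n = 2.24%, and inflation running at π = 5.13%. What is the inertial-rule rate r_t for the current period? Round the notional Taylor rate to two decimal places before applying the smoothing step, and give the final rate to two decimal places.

9.91%

r^T_t = 2.24 + 5.13 + 0.5 × (5.13 − 1.59) + 1 × (-1.00)
   = 2.24 + 5.13 + 1.77 − 1 = 8.14
r_t = 0.73 × 10.57 + 0.27 × 8.14 = 7.7161 + 2.1978 = 9.91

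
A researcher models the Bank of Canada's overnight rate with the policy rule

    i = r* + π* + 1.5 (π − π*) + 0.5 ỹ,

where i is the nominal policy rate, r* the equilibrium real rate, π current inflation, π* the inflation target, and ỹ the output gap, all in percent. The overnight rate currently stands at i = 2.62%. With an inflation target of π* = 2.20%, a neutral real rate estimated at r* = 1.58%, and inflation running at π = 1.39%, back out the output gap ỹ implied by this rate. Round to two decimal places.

0.5 ỹ = 2.62 − 1.58 − 2.20 − 1.5 × (1.39 − 2.20) = 0.055
ỹ = 0.055 / 0.5 = 0.11

0.11%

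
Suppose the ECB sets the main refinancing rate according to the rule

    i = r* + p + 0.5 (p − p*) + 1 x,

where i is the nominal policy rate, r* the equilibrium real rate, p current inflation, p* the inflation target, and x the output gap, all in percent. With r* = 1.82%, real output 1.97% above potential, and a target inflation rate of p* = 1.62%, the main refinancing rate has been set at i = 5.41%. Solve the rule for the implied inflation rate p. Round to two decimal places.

1.62%

Output 1.97% above potential → x = 1.97.
Collecting p: i = r* + (1 + 0.5) p − 0.5 p* + 1 x
1.5 p = 5.41 − 1.82 + 0.5 × 1.62 − 1 × 1.97 = 2.43
p = 2.43 / 1.5 = 1.62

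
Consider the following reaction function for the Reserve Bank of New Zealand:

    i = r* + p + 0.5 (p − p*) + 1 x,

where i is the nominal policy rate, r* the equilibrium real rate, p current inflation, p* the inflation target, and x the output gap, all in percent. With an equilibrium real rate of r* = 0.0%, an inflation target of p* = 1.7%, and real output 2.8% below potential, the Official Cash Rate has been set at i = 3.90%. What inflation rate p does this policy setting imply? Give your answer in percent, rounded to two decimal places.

5.03%

Output 2.8% below potential → x = -2.8.
Collecting p: i = r* + (1 + 0.5) p − 0.5 p* + 1 x
1.5 p = 3.90 − 0.0 + 0.5 × 1.7 − 1 × (-2.8) = 7.55
p = 7.55 / 1.5 = 5.03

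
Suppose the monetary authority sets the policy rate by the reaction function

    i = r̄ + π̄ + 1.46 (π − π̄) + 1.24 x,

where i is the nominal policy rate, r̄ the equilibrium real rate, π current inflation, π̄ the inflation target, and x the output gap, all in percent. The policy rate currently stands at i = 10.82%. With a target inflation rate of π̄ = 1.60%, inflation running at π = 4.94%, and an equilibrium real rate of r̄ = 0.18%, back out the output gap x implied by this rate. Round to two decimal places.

1.24 x = 10.82 − 0.18 − 1.60 − 1.46 × (4.94 − 1.60) = 4.1636
x = 4.1636 / 1.24 = 3.36

3.36%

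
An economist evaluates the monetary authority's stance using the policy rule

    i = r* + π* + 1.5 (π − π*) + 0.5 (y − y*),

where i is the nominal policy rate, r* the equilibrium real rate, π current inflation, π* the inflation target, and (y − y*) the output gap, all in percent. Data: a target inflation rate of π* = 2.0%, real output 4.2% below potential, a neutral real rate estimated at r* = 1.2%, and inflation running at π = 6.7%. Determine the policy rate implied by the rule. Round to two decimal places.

Output 4.2% below potential → (y − y*) = -4.2.
i = 1.2 + 2.0 + 1.5 × (6.7 − 2.0) + 0.5 × (-4.2)
   = 1.2 + 2 + 7.05 − 2.1 = 8.15

8.15%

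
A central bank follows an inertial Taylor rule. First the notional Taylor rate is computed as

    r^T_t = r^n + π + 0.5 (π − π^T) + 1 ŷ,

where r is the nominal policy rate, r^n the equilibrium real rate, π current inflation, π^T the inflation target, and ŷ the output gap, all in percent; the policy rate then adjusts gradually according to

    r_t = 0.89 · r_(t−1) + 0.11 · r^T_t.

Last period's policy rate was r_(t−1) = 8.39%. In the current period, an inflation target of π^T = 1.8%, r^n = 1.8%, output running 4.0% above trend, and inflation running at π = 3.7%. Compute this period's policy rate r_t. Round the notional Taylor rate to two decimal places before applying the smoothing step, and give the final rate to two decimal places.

Output 4.0% above potential → ŷ = 4.0.
r^T_t = 1.8 + 3.7 + 0.5 × (3.7 − 1.8) + 1 × 4.0
   = 1.8 + 3.7 + 0.95 + 4 = 10.45
r_t = 0.89 × 8.39 + 0.11 × 10.45 = 7.4671 + 1.1495 = 8.62

8.62%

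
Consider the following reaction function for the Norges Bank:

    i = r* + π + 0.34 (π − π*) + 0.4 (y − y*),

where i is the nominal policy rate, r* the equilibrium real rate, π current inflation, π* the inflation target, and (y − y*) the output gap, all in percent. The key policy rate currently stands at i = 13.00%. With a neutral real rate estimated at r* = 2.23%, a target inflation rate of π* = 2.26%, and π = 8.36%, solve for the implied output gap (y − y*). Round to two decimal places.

0.4 (y − y*) = 13.00 − 2.23 − 8.36 − 0.34 × (8.36 − 2.26) = 0.336
(y − y*) = 0.336 / 0.4 = 0.84

0.84%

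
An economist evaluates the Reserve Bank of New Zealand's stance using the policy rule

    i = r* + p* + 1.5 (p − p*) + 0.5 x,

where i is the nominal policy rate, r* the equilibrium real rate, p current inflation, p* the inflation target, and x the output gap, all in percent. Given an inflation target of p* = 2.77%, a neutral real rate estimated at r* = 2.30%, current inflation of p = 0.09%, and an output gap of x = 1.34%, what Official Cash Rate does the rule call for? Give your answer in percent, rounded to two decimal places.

i = 2.30 + 2.77 + 1.5 × (0.09 − 2.77) + 0.5 × 1.34
   = 2.30 + 2.77 − 4.02 + 0.67 = 1.72

1.72%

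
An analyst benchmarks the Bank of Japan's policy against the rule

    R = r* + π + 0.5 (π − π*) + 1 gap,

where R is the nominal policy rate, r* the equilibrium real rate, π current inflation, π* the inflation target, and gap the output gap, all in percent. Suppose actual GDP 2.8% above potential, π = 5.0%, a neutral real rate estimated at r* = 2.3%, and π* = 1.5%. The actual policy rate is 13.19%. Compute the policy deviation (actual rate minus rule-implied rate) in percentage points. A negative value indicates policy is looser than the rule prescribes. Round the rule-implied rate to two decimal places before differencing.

Output 2.8% above potential → gap = 2.8.
R = 2.3 + 5.0 + 0.5 × (5.0 − 1.5) + 1 × 2.8
   = 2.3 + 5 + 1.75 + 2.8 = 11.85
Deviation = 13.19 − 11.85 = 1.34 pp.

1.34 pp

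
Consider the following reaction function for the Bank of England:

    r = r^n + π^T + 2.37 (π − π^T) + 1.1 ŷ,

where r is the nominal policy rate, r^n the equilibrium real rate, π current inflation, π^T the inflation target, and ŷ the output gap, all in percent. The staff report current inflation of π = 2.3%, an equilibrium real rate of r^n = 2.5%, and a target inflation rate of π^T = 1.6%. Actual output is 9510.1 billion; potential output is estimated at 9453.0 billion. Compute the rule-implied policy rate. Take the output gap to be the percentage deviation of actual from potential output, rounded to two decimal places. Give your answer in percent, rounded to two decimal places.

6.42%

Output gap = 100 × (9510.1 − 9453.0) / 9453.0 = 0.60%.
r = 2.50 + 1.60 + 2.37 × (2.30 − 1.60) + 1.1 × 0.60
   = 2.50 + 1.6 + 1.659 + 0.66 = 6.42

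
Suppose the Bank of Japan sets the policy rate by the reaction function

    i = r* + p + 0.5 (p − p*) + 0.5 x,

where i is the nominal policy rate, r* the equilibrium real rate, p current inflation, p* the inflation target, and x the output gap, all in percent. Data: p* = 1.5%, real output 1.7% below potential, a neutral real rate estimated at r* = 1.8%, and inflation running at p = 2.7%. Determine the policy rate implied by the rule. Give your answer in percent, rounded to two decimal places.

Output 1.7% below potential → x = -1.7.
i = 1.8 + 2.7 + 0.5 × (2.7 − 1.5) + 0.5 × (-1.7)
   = 1.8 + 2.7 + 0.6 − 0.85 = 4.25

4.25%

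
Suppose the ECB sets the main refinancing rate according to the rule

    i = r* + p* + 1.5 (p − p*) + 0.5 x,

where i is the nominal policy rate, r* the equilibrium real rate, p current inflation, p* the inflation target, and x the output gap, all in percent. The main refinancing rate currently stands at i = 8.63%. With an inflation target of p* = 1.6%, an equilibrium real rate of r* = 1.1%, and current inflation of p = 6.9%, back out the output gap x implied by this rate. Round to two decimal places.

0.5 x = 8.63 − 1.1 − 1.6 − 1.5 × (6.9 − 1.6) = -2.02
x = -2.02 / 0.5 = -4.04

-4.04%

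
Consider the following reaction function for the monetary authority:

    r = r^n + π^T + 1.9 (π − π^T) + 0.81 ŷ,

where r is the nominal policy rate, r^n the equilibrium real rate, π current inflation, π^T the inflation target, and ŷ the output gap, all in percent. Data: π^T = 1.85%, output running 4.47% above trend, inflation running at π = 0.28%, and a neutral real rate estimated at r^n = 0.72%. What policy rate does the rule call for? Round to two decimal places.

3.21%

Output 4.47% above potential → ŷ = 4.47.
r = 0.72 + 1.85 + 1.9 × (0.28 − 1.85) + 0.81 × 4.47
   = 0.72 + 1.85 − 2.983 + 3.6207 = 3.21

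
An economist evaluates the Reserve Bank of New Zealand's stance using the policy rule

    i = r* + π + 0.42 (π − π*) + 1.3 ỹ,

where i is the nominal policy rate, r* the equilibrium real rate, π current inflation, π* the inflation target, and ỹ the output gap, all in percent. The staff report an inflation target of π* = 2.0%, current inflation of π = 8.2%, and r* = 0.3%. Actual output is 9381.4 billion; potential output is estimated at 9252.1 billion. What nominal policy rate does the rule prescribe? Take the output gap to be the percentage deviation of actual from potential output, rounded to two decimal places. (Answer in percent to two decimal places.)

Output gap = 100 × (9381.4 − 9252.1) / 9252.1 = 1.40%.
i = 0.30 + 8.20 + 0.42 × (8.20 − 2.00) + 1.3 × 1.40
   = 0.30 + 8.2 + 2.604 + 1.82 = 12.92

12.92%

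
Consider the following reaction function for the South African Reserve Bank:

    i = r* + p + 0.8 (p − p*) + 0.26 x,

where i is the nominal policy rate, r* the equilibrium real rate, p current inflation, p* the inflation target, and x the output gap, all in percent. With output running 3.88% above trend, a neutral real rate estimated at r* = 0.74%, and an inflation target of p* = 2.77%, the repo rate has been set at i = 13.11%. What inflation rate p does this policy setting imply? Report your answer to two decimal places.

7.54%

Output 3.88% above potential → x = 3.88.
Collecting p: i = r* + (1 + 0.8) p − 0.8 p* + 0.26 x
1.8 p = 13.11 − 0.74 + 0.8 × 2.77 − 0.26 × 3.88 = 13.5772
p = 13.5772 / 1.8 = 7.54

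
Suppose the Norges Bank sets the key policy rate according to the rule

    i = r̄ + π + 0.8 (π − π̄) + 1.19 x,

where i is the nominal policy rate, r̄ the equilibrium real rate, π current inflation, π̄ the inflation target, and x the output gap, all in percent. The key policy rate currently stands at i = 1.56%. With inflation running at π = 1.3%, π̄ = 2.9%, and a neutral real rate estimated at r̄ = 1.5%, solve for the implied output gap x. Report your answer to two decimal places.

0.03%

1.19 x = 1.56 − 1.5 − 1.3 − 0.8 × (1.3 − 2.9) = 0.04
x = 0.04 / 1.19 = 0.03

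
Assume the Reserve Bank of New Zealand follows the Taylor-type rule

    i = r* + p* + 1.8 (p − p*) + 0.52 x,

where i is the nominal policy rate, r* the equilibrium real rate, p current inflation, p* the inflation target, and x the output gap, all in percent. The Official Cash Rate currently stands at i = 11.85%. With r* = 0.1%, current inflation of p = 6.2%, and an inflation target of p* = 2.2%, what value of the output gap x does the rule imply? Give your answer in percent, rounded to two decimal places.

0.52 x = 11.85 − 0.1 − 2.2 − 1.8 × (6.2 − 2.2) = 2.35
x = 2.35 / 0.52 = 4.52

4.52%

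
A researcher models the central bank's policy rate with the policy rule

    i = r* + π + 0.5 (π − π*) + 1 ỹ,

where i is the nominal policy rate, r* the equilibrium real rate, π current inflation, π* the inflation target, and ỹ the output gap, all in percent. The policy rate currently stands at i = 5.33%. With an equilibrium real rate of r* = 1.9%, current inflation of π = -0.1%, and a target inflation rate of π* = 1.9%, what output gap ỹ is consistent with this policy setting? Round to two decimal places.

4.53%

1 ỹ = 5.33 − 1.9 − (-0.1) − 0.5 × ((-0.1) − 1.9) = 4.53
ỹ = 4.53 / 1 = 4.53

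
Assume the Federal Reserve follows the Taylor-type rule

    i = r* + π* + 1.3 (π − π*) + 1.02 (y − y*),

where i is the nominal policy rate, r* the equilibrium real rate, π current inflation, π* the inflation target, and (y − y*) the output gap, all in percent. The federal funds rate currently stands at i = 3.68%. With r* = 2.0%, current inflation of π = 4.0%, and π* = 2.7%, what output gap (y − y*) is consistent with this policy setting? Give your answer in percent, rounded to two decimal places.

1.02 (y − y*) = 3.68 − 2.0 − 2.7 − 1.3 × (4.0 − 2.7) = -2.71
(y − y*) = -2.71 / 1.02 = -2.66

-2.66%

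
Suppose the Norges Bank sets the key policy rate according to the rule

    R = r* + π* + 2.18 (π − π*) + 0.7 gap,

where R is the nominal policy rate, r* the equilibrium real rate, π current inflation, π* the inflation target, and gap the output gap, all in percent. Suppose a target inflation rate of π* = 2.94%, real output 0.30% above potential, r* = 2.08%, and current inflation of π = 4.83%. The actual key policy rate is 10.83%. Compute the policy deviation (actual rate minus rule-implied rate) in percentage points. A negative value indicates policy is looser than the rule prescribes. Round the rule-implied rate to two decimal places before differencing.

1.48 pp

Output 0.30% above potential → gap = 0.30.
R = 2.08 + 2.94 + 2.18 × (4.83 − 2.94) + 0.7 × 0.30
   = 2.08 + 2.94 + 4.1202 + 0.21 = 9.35
Deviation = 10.83 − 9.35 = 1.48 pp.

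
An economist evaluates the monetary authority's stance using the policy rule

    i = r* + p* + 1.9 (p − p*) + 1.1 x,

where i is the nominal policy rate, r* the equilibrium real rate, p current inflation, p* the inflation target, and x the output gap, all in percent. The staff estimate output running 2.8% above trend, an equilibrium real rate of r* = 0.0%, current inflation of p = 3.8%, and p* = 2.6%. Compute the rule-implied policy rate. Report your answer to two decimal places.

7.96%

Output 2.8% above potential → x = 2.8.
i = 0.0 + 2.6 + 1.9 × (3.8 − 2.6) + 1.1 × 2.8
   = 0.0 + 2.6 + 2.28 + 3.08 = 7.96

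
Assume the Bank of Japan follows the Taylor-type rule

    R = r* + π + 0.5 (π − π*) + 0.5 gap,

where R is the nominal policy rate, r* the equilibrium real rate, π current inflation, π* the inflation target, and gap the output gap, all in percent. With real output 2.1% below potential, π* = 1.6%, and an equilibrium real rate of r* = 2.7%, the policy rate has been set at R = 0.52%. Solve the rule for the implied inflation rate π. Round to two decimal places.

-0.22%

Output 2.1% below potential → gap = -2.1.
Collecting π: R = r* + (1 + 0.5) π − 0.5 π* + 0.5 gap
1.5 π = 0.52 − 2.7 + 0.5 × 1.6 − 0.5 × (-2.1) = -0.33
π = -0.33 / 1.5 = -0.22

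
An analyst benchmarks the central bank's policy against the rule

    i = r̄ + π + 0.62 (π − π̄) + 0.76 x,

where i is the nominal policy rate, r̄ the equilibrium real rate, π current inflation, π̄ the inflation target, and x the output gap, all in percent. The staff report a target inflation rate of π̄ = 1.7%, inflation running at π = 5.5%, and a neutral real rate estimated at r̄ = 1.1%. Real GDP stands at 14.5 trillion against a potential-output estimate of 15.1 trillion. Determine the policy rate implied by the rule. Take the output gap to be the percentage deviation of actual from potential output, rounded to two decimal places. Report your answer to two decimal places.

Output gap = 100 × (14.5 − 15.1) / 15.1 = -3.97%.
i = 1.10 + 5.50 + 0.62 × (5.50 − 1.70) + 0.76 × (-3.97)
   = 1.10 + 5.5 + 2.356 − 3.0172 = 5.94

5.94%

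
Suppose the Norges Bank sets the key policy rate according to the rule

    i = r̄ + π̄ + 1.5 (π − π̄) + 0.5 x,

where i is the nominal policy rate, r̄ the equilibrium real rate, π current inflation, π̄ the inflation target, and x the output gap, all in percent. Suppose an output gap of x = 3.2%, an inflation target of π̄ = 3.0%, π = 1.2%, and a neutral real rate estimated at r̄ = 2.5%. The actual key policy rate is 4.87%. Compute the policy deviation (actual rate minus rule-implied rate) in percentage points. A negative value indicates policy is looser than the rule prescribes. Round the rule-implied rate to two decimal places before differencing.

0.47 pp

i = 2.5 + 3.0 + 1.5 × (1.2 − 3.0) + 0.5 × 3.2
   = 2.5 + 3 − 2.7 + 1.6 = 4.40
Deviation = 4.87 − 4.40 = 0.47 pp.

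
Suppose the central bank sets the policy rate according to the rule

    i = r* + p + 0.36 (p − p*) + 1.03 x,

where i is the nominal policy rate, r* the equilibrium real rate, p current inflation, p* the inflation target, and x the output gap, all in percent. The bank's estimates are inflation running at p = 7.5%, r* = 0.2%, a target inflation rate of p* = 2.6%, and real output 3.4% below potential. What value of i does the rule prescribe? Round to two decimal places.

Output 3.4% below potential → x = -3.4.
i = 0.2 + 7.5 + 0.36 × (7.5 − 2.6) + 1.03 × (-3.4)
   = 0.2 + 7.5 + 1.764 − 3.502 = 5.96

5.96%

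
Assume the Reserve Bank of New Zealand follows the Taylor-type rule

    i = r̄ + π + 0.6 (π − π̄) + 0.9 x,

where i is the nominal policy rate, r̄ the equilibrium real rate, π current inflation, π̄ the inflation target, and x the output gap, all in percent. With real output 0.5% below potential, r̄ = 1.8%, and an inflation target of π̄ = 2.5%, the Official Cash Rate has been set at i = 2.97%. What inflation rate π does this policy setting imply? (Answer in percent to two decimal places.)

1.95%

Output 0.5% below potential → x = -0.5.
Collecting π: i = r̄ + (1 + 0.6) π − 0.6 π̄ + 0.9 x
1.6 π = 2.97 − 1.8 + 0.6 × 2.5 − 0.9 × (-0.5) = 3.12
π = 3.12 / 1.6 = 1.95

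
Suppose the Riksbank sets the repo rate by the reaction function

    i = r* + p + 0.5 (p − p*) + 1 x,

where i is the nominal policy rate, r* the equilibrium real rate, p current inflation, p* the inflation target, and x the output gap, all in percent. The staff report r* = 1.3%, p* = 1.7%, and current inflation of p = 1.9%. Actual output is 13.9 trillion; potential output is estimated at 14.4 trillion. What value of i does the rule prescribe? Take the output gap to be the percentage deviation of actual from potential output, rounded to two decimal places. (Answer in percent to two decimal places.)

Output gap = 100 × (13.9 − 14.4) / 14.4 = -3.47%.
i = 1.30 + 1.90 + 0.5 × (1.90 − 1.70) + 1 × (-3.47)
   = 1.30 + 1.9 + 0.1 − 3.47 = -0.17

-0.17%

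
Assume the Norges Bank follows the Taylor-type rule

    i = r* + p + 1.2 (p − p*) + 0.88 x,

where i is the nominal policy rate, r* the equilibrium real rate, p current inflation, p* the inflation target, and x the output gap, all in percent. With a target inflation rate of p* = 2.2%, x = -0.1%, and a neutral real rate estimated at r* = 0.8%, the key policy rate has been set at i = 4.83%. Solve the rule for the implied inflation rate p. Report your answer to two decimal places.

3.07%

Collecting p: i = r* + (1 + 1.2) p − 1.2 p* + 0.88 x
2.2 p = 4.83 − 0.8 + 1.2 × 2.2 − 0.88 × (-0.1) = 6.758
p = 6.758 / 2.2 = 3.07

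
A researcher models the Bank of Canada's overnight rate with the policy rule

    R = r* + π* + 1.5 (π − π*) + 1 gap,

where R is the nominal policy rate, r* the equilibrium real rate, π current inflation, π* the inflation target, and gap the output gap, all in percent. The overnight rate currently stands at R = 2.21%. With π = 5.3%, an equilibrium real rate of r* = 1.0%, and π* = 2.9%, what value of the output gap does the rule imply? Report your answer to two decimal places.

1 gap = 2.21 − 1.0 − 2.9 − 1.5 × (5.3 − 2.9) = -5.29
gap = -5.29 / 1 = -5.29

-5.29%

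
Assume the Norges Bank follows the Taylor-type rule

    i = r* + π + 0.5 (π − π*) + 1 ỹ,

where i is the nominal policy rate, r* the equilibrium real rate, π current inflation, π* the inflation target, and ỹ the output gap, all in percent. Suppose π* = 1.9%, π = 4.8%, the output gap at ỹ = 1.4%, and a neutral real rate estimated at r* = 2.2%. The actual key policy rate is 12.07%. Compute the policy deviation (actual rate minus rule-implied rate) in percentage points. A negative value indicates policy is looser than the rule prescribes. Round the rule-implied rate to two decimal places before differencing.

i = 2.2 + 4.8 + 0.5 × (4.8 − 1.9) + 1 × 1.4
   = 2.2 + 4.8 + 1.45 + 1.4 = 9.85
Deviation = 12.07 − 9.85 = 2.22 pp.

2.22 pp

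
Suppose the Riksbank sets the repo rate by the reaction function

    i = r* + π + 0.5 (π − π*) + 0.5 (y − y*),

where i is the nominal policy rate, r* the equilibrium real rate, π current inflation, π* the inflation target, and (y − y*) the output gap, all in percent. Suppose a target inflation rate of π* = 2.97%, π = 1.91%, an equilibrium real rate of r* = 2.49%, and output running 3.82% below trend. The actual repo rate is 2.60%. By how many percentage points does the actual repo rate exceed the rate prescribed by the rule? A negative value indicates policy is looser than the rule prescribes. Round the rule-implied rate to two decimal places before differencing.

0.64 pp

Output 3.82% below potential → (y − y*) = -3.82.
i = 2.49 + 1.91 + 0.5 × (1.91 − 2.97) + 0.5 × (-3.82)
   = 2.49 + 1.91 − 0.53 − 1.91 = 1.96
Deviation = 2.60 − 1.96 = 0.64 pp.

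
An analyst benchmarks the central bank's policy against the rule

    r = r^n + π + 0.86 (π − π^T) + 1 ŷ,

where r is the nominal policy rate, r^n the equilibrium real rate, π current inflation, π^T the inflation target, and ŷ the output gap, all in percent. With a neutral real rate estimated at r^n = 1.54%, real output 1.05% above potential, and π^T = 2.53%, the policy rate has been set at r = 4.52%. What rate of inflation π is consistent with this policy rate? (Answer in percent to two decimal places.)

Output 1.05% above potential → ŷ = 1.05.
Collecting π: r = r^n + (1 + 0.86) π − 0.86 π^T + 1 ŷ
1.86 π = 4.52 − 1.54 + 0.86 × 2.53 − 1 × 1.05 = 4.1058
π = 4.1058 / 1.86 = 2.21

2.21%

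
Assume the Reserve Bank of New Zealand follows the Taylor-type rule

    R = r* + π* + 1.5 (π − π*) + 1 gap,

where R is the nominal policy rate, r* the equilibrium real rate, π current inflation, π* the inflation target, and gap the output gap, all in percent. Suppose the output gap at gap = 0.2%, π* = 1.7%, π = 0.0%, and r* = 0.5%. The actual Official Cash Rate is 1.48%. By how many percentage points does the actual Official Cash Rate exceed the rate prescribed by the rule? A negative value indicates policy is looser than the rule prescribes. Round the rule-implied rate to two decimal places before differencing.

1.63 pp

R = 0.5 + 1.7 + 1.5 × (0.0 − 1.7) + 1 × 0.2
   = 0.5 + 1.7 − 2.55 + 0.2 = -0.15
Deviation = 1.48 − (-0.15) = 1.63 pp.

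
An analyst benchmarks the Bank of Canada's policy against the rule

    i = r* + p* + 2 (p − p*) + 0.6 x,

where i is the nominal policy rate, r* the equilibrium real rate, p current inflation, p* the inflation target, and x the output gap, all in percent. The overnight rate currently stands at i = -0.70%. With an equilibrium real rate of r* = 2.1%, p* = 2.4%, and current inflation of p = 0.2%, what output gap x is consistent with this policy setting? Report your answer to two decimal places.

0.6 x = -0.70 − 2.1 − 2.4 − 2 × (0.2 − 2.4) = -0.8
x = -0.8 / 0.6 = -1.33

-1.33%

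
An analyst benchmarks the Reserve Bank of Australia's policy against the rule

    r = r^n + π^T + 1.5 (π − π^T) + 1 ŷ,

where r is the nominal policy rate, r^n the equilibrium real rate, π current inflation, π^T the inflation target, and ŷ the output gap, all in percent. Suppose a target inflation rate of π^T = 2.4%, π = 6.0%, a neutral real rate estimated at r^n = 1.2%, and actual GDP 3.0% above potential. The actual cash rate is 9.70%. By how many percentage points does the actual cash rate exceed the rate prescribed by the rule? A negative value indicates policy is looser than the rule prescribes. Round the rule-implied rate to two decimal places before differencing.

-2.30 pp

Output 3.0% above potential → ŷ = 3.0.
r = 1.2 + 2.4 + 1.5 × (6.0 − 2.4) + 1 × 3.0
   = 1.2 + 2.4 + 5.4 + 3 = 12.00
Deviation = 9.70 − 12.00 = -2.30 pp.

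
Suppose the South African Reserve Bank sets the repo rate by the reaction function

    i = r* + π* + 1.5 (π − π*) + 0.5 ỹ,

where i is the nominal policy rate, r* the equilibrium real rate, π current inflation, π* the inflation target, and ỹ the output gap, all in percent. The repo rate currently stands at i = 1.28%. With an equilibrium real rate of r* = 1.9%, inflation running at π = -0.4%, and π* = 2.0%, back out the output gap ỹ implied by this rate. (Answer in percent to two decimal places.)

0.5 ỹ = 1.28 − 1.9 − 2.0 − 1.5 × ((-0.4) − 2.0) = 0.98
ỹ = 0.98 / 0.5 = 1.96

1.96%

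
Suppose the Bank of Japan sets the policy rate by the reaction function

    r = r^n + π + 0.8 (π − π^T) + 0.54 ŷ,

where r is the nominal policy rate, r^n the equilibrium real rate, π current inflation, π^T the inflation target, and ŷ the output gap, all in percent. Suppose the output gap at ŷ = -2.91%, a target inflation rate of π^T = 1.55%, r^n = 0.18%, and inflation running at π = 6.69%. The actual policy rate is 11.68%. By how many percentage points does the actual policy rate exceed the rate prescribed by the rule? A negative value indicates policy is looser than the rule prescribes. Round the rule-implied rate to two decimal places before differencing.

r = 0.18 + 6.69 + 0.8 × (6.69 − 1.55) + 0.54 × (-2.91)
   = 0.18 + 6.69 + 4.112 − 1.5714 = 9.41
Deviation = 11.68 − 9.41 = 2.27 pp.

2.27 pp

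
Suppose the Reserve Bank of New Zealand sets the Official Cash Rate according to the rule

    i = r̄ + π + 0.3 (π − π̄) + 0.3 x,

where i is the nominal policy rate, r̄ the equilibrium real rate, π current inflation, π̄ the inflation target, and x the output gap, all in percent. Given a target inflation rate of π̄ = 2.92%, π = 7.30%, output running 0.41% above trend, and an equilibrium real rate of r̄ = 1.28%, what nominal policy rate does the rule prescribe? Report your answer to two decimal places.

10.02%

Output 0.41% above potential → x = 0.41.
i = 1.28 + 7.30 + 0.3 × (7.30 − 2.92) + 0.3 × 0.41
   = 1.28 + 7.3 + 1.314 + 0.123 = 10.02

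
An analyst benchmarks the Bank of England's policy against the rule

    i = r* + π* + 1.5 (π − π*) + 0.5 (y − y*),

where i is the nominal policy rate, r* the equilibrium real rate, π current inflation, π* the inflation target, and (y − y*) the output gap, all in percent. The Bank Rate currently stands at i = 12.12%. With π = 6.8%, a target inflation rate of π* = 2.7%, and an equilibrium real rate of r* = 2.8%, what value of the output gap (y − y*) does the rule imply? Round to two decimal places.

0.5 (y − y*) = 12.12 − 2.8 − 2.7 − 1.5 × (6.8 − 2.7) = 0.47
(y − y*) = 0.47 / 0.5 = 0.94

0.94%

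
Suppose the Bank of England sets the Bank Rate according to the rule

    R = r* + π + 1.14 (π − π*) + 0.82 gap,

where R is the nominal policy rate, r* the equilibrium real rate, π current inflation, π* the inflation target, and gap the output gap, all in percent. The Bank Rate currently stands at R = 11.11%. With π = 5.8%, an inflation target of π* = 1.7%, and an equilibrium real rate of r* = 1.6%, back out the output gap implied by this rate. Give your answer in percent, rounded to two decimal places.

0.82 gap = 11.11 − 1.6 − 5.8 − 1.14 × (5.8 − 1.7) = -0.964
gap = -0.964 / 0.82 = -1.18

-1.18%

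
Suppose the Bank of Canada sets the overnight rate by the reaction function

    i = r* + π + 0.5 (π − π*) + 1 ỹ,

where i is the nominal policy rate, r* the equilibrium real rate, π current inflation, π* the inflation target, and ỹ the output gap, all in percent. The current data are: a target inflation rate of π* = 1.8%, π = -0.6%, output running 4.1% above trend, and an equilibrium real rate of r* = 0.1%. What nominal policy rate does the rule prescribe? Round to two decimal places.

Output 4.1% above potential → ỹ = 4.1.
i = 0.1 + (-0.6) + 0.5 × (-0.6 − 1.8) + 1 × 4.1
   = 0.1 − 0.6 − 1.2 + 4.1 = 2.40

2.40%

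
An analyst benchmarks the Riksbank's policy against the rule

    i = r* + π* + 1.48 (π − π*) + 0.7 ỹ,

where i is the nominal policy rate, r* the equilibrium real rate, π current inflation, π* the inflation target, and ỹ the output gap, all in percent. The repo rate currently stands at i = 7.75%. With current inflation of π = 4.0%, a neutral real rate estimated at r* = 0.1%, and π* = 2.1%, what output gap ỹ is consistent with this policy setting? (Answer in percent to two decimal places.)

0.7 ỹ = 7.75 − 0.1 − 2.1 − 1.48 × (4.0 − 2.1) = 2.738
ỹ = 2.738 / 0.7 = 3.91

3.91%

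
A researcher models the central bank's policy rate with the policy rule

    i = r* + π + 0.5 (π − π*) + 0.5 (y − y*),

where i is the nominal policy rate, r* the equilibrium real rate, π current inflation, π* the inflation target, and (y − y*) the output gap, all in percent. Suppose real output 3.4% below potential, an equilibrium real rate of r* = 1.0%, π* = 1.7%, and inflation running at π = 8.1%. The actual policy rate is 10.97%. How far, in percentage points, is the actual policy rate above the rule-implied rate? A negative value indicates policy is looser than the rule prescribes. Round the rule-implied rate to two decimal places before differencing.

Output 3.4% below potential → (y − y*) = -3.4.
i = 1.0 + 8.1 + 0.5 × (8.1 − 1.7) + 0.5 × (-3.4)
   = 1.0 + 8.1 + 3.2 − 1.7 = 10.60
Deviation = 10.97 − 10.60 = 0.37 pp.

0.37 pp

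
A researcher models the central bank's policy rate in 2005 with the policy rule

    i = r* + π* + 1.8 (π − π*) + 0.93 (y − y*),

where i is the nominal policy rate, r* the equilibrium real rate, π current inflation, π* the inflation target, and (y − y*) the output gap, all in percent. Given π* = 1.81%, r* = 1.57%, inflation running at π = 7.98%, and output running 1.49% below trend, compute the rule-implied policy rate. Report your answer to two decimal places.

Output 1.49% below potential → (y − y*) = -1.49.
i = 1.57 + 1.81 + 1.8 × (7.98 − 1.81) + 0.93 × (-1.49)
   = 1.57 + 1.81 + 11.106 − 1.3857 = 13.10

13.10%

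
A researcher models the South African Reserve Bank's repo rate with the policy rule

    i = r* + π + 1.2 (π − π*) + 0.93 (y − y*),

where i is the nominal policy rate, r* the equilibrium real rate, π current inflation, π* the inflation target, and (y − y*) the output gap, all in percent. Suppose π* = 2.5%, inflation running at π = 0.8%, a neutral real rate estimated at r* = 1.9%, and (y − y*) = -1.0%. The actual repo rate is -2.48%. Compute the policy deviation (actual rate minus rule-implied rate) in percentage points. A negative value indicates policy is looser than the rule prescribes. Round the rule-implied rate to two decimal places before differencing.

-2.21 pp

i = 1.9 + 0.8 + 1.2 × (0.8 − 2.5) + 0.93 × (-1.0)
   = 1.9 + 0.8 − 2.04 − 0.93 = -0.27
Deviation = -2.48 − (-0.27) = -2.21 pp.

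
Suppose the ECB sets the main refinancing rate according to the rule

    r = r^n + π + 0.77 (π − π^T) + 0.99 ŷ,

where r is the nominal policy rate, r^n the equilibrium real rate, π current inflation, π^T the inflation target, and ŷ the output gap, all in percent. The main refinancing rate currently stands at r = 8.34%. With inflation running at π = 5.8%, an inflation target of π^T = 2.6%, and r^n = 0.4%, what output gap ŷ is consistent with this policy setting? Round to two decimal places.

-0.33%

0.99 ŷ = 8.34 − 0.4 − 5.8 − 0.77 × (5.8 − 2.6) = -0.324
ŷ = -0.324 / 0.99 = -0.33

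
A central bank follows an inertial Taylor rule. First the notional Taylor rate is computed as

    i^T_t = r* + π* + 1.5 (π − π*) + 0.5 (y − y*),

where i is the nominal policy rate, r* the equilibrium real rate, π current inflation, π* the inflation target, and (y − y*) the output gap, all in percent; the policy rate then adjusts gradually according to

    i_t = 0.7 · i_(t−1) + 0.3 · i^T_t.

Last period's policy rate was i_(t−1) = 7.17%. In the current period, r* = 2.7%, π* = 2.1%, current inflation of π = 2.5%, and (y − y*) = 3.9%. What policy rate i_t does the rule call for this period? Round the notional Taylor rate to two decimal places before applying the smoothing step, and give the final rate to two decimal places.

7.22%

i^T_t = 2.7 + 2.1 + 1.5 × (2.5 − 2.1) + 0.5 × 3.9
   = 2.7 + 2.1 + 0.6 + 1.95 = 7.35
i_t = 0.7 × 7.17 + 0.3 × 7.35 = 5.019 + 2.205 = 7.22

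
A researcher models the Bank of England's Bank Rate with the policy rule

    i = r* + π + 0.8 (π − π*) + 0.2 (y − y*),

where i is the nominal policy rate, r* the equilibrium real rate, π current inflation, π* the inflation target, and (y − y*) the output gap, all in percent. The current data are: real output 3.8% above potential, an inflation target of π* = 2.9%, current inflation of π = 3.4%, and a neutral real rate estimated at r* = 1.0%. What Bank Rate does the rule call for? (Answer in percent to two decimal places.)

Output 3.8% above potential → (y − y*) = 3.8.
i = 1.0 + 3.4 + 0.8 × (3.4 − 2.9) + 0.2 × 3.8
   = 1.0 + 3.4 + 0.4 + 0.76 = 5.56

5.56%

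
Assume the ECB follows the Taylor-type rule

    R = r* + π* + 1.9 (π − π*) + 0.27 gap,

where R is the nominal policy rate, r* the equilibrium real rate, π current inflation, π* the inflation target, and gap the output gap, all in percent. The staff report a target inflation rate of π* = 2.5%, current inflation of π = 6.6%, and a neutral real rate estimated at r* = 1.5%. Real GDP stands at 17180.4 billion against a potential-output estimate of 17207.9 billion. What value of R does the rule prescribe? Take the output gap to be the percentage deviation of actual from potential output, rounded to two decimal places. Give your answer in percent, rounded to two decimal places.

Output gap = 100 × (17180.4 − 17207.9) / 17207.9 = -0.16%.
R = 1.50 + 2.50 + 1.9 × (6.60 − 2.50) + 0.27 × (-0.16)
   = 1.50 + 2.5 + 7.79 − 0.0432 = 11.75

11.75%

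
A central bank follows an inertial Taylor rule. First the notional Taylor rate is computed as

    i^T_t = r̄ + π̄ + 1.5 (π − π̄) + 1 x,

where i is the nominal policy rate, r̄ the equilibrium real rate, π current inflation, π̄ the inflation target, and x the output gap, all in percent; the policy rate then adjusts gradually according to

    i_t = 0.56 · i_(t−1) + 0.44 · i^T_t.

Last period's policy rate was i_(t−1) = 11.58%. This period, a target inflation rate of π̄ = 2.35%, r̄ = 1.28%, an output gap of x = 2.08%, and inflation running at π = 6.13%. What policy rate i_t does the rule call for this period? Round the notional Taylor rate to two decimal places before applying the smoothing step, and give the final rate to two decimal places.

i^T_t = 1.28 + 2.35 + 1.5 × (6.13 − 2.35) + 1 × 2.08
   = 1.28 + 2.35 + 5.67 + 2.08 = 11.38
i_t = 0.56 × 11.58 + 0.44 × 11.38 = 6.4848 + 5.0072 = 11.49

11.49%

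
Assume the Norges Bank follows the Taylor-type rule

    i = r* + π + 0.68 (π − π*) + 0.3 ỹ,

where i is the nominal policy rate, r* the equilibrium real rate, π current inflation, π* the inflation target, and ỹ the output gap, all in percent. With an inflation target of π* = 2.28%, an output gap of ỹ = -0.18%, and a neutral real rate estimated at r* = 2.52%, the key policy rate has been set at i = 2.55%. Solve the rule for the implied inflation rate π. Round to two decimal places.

0.97%

Collecting π: i = r* + (1 + 0.68) π − 0.68 π* + 0.3 ỹ
1.68 π = 2.55 − 2.52 + 0.68 × 2.28 − 0.3 × (-0.18) = 1.6344
π = 1.6344 / 1.68 = 0.97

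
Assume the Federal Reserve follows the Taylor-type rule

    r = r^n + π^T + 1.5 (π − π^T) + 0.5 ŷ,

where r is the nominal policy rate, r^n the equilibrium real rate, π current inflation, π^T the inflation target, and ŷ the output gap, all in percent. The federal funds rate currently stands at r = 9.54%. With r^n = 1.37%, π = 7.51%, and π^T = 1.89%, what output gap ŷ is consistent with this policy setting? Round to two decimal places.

0.5 ŷ = 9.54 − 1.37 − 1.89 − 1.5 × (7.51 − 1.89) = -2.15
ŷ = -2.15 / 0.5 = -4.30

-4.30%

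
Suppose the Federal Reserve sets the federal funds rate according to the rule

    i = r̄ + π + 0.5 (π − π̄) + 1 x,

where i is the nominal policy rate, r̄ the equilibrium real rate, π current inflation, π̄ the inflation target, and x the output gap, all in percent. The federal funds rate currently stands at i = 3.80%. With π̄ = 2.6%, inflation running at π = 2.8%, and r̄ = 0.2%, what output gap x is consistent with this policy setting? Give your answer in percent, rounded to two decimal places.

1 x = 3.80 − 0.2 − 2.8 − 0.5 × (2.8 − 2.6) = 0.7
x = 0.7 / 1 = 0.70

0.70%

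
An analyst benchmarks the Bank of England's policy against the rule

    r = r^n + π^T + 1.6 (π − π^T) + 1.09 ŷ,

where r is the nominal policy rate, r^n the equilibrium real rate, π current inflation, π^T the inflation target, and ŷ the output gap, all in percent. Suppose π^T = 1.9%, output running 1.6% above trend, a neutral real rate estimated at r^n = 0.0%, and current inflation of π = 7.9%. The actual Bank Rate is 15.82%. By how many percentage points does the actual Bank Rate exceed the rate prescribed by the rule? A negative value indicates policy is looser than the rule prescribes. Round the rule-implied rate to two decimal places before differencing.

2.58 pp

Output 1.6% above potential → ŷ = 1.6.
r = 0.0 + 1.9 + 1.6 × (7.9 − 1.9) + 1.09 × 1.6
   = 0.0 + 1.9 + 9.6 + 1.744 = 13.24
Deviation = 15.82 − 13.24 = 2.58 pp.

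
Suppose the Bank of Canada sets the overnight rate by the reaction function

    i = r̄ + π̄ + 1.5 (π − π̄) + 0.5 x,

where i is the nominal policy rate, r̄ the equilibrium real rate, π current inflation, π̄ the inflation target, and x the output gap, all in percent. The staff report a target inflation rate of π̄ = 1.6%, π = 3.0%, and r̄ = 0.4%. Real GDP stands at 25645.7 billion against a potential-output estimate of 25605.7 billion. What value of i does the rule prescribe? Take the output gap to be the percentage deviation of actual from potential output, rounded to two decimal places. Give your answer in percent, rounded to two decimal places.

Output gap = 100 × (25645.7 − 25605.7) / 25605.7 = 0.16%.
i = 0.40 + 1.60 + 1.5 × (3.00 − 1.60) + 0.5 × 0.16
   = 0.40 + 1.6 + 2.1 + 0.08 = 4.18

4.18%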